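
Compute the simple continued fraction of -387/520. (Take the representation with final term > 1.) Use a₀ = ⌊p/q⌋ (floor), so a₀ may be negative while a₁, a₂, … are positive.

[-1; 3, 1, 10, 12]

-387 = -1×520 + 133
520 = 3×133 + 121
133 = 1×121 + 12
121 = 10×12 + 1
12 = 12×1 + 0  (stop)
So -387/520 = [-1; 3, 1, 10, 12].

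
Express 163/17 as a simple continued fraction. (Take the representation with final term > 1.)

163 = 9*17 + 10
17 = 1*10 + 7
10 = 1*7 + 3
7 = 2*3 + 1
3 = 3*1 + 0  (stop)
So 163/17 = [9; 1, 1, 2, 3].

[9; 1, 1, 2, 3]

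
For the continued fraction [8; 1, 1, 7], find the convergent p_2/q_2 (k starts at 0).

17/2

Using pₖ = aₖpₖ₋₁ + pₖ₋₂, qₖ = aₖqₖ₋₁ + qₖ₋₂ (with p₋₁=1, p₋₂=0, q₋₁=0, q₋₂=1):
  k=0: a=8, p=8, q=1
  k=1: a=1, p=9, q=1
  k=2: a=1, p=17, q=2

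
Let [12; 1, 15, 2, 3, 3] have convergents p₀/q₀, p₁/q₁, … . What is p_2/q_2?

207/16

Using pₖ = aₖpₖ₋₁ + pₖ₋₂, qₖ = aₖqₖ₋₁ + qₖ₋₂ (with p₋₁=1, p₋₂=0, q₋₁=0, q₋₂=1):
  k=0: a=12, p=12, q=1
  k=1: a=1, p=13, q=1
  k=2: a=15, p=207, q=16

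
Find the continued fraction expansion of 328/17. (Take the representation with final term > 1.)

328 = 19*17 + 5
17 = 3*5 + 2
5 = 2*2 + 1
2 = 2*1 + 0  (stop)
So 328/17 = [19; 3, 2, 2].

[19; 3, 2, 2]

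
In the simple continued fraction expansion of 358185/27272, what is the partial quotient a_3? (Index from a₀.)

9

358185 = 13·27272 + 3649   →  a_0 = 13
27272 = 7·3649 + 1729   →  a_1 = 7
3649 = 2·1729 + 191   →  a_2 = 2
1729 = 9·191 + 10   →  a_3 = 9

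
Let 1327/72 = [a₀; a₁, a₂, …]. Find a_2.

1327 = 18·72 + 31   →  a_0 = 18
72 = 2·31 + 10   →  a_1 = 2
31 = 3·10 + 1   →  a_2 = 3

3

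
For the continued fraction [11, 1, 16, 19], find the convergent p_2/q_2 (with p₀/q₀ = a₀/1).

203/17

Using pₖ = aₖpₖ₋₁ + pₖ₋₂, qₖ = aₖqₖ₋₁ + qₖ₋₂ (with p₋₁=1, p₋₂=0, q₋₁=0, q₋₂=1):
  k=0: a=11, p=11, q=1
  k=1: a=1, p=12, q=1
  k=2: a=16, p=203, q=17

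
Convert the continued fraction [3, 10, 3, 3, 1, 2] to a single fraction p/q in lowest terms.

1149/371

Fold from the inside: start with 2/1.
  1 + 1/2 = 3/2
  3 + 2/3 = 11/3
  3 + 3/11 = 36/11
  10 + 11/36 = 371/36
  3 + 36/371 = 1149/371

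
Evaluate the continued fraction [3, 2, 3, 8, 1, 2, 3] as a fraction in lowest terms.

2158/629

Using pₖ = aₖpₖ₋₁ + pₖ₋₂ and qₖ = aₖqₖ₋₁ + qₖ₋₂:
  k=0: a=3, p=3, q=1
  k=1: a=2, p=7, q=2
  k=2: a=3, p=24, q=7
  k=3: a=8, p=199, q=58
  k=4: a=1, p=223, q=65
  k=5: a=2, p=645, q=188
  k=6: a=3, p=2158, q=629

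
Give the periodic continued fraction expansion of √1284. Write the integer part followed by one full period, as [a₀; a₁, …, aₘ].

a₀ = ⌊√1284⌋ = 35.
With m₀=0, d₀=1 and mₖ₊₁ = dₖaₖ − mₖ, dₖ₊₁ = (n − mₖ₊₁²)/dₖ, aₖ₊₁ = ⌊(a₀+mₖ₊₁)/dₖ₊₁⌋:
  k=1: m=35, d=59, a=1
  k=2: m=24, d=12, a=4
  k=3: m=24, d=59, a=1
  k=4: m=35, d=1, a=70
d=1 and a=2a₀=70 at k=4, so the next step gives (m, d) = (35, 59) again — its k=1 value — and the period has length 4.

[35; 1, 4, 1, 70]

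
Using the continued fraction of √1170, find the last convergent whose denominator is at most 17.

171/5

√1170 = [34; 4, 1, 6, 1, 4, 68, …] (period length 6).
Convergents:
  p_0/q_0 = 34/1
  p_1/q_1 = 137/4
  p_2/q_2 = 171/5
  p_3/q_3 = 1163/34
q_2 = 5 ≤ 17 < 34 = q_3, so the answer is 171/5.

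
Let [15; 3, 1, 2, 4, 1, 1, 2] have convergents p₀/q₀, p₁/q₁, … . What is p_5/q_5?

901/59

Using pₖ = aₖpₖ₋₁ + pₖ₋₂, qₖ = aₖqₖ₋₁ + qₖ₋₂ (with p₋₁=1, p₋₂=0, q₋₁=0, q₋₂=1):
  k=0: a=15, p=15, q=1
  k=1: a=3, p=46, q=3
  k=2: a=1, p=61, q=4
  k=3: a=2, p=168, q=11
  k=4: a=4, p=733, q=48
  k=5: a=1, p=901, q=59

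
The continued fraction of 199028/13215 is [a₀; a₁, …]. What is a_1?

16

199028 = 15·13215 + 803   →  a_0 = 15
13215 = 16·803 + 367   →  a_1 = 16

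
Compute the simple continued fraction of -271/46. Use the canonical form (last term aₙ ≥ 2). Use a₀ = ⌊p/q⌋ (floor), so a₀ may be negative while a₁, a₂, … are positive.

[-6; 9, 5]

-271 = -6*46 + 5
46 = 9*5 + 1
5 = 5*1 + 0  (stop)
So -271/46 = [-6; 9, 5].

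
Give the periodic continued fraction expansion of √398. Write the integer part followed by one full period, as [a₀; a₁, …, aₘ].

[19; 1, 18, 1, 38]

a₀ = ⌊√398⌋ = 19.
With m₀=0, d₀=1 and mₖ₊₁ = dₖaₖ − mₖ, dₖ₊₁ = (n − mₖ₊₁²)/dₖ, aₖ₊₁ = ⌊(a₀+mₖ₊₁)/dₖ₊₁⌋:
  k=1: m=19, d=37, a=1
  k=2: m=18, d=2, a=18
  k=3: m=18, d=37, a=1
  k=4: m=19, d=1, a=38
d=1 and a=2a₀=38 at k=4, so the next step gives (m, d) = (19, 37) again — its k=1 value — and the period has length 4.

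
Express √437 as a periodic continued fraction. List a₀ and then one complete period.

a₀ = ⌊√437⌋ = 20.
With m₀=0, d₀=1 and mₖ₊₁ = dₖaₖ − mₖ, dₖ₊₁ = (n − mₖ₊₁²)/dₖ, aₖ₊₁ = ⌊(a₀+mₖ₊₁)/dₖ₊₁⌋:
  k=1: m=20, d=37, a=1
  k=2: m=17, d=4, a=9
  k=3: m=19, d=19, a=2
  k=4: m=19, d=4, a=9
  k=5: m=17, d=37, a=1
  k=6: m=20, d=1, a=40
d=1 and a=2a₀=40 at k=6, so the next step gives (m, d) = (20, 37) again — its k=1 value — and the period has length 6.

[20; 1, 9, 2, 9, 1, 40]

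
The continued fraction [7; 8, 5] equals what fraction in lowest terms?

292/41

Using pₖ = aₖpₖ₋₁ + pₖ₋₂ and qₖ = aₖqₖ₋₁ + qₖ₋₂:
  k=0: a=7, p=7, q=1
  k=1: a=8, p=57, q=8
  k=2: a=5, p=292, q=41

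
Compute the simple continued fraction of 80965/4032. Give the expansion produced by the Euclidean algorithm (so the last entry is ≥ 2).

80965 = 20×4032 + 325
4032 = 12×325 + 132
325 = 2×132 + 61
132 = 2×61 + 10
61 = 6×10 + 1
10 = 10×1 + 0  (stop)
So 80965/4032 = [20; 12, 2, 2, 6, 10].

[20; 12, 2, 2, 6, 10]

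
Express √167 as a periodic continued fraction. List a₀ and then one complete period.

a₀ = ⌊√167⌋ = 12.
With m₀=0, d₀=1 and mₖ₊₁ = dₖaₖ − mₖ, dₖ₊₁ = (n − mₖ₊₁²)/dₖ, aₖ₊₁ = ⌊(a₀+mₖ₊₁)/dₖ₊₁⌋:
  k=1: m=12, d=23, a=1
  k=2: m=11, d=2, a=11
  k=3: m=11, d=23, a=1
  k=4: m=12, d=1, a=24
d=1 and a=2a₀=24 at k=4, so the next step gives (m, d) = (12, 23) again — its k=1 value — and the period has length 4.

[12; 1, 11, 1, 24]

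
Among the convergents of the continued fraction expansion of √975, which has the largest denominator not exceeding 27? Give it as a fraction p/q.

281/9

√975 = [31; 4, 2, 4, 62, …] (period length 4).
Convergents:
  p_0/q_0 = 31/1
  p_1/q_1 = 125/4
  p_2/q_2 = 281/9
  p_3/q_3 = 1249/40
q_2 = 9 ≤ 27 < 40 = q_3, so the answer is 281/9.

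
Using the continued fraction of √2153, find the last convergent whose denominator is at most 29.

√2153 = [46; 2, 2, 92, …] (period length 3).
Convergents:
  p_0/q_0 = 46/1
  p_1/q_1 = 93/2
  p_2/q_2 = 232/5
  p_3/q_3 = 21437/462
q_2 = 5 ≤ 29 < 462 = q_3, so the answer is 232/5.

232/5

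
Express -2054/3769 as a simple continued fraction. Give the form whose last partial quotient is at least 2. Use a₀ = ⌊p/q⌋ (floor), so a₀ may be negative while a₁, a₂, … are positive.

-2054 = -1×3769 + 1715
3769 = 2×1715 + 339
1715 = 5×339 + 20
339 = 16×20 + 19
20 = 1×19 + 1
19 = 19×1 + 0  (stop)
So -2054/3769 = [-1; 2, 5, 16, 1, 19].

[-1; 2, 5, 16, 1, 19]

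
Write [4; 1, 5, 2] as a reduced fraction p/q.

Using pₖ = aₖpₖ₋₁ + pₖ₋₂ and qₖ = aₖqₖ₋₁ + qₖ₋₂:
  k=0: a=4, p=4, q=1
  k=1: a=1, p=5, q=1
  k=2: a=5, p=29, q=6
  k=3: a=2, p=63, q=13

63/13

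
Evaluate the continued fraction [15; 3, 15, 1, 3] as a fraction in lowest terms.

2958/193

Fold from the inside: start with 3/1.
  1 + 1/3 = 4/3
  15 + 3/4 = 63/4
  3 + 4/63 = 193/63
  15 + 63/193 = 2958/193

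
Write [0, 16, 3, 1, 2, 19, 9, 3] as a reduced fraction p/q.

Fold from the inside: start with 3/1.
  9 + 1/3 = 28/3
  19 + 3/28 = 535/28
  2 + 28/535 = 1098/535
  1 + 535/1098 = 1633/1098
  3 + 1098/1633 = 5997/1633
  16 + 1633/5997 = 97585/5997
  0 + 5997/97585 = 5997/97585

5997/97585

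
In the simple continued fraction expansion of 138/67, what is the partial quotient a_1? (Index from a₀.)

138 = 2·67 + 4   →  a_0 = 2
67 = 16·4 + 3   →  a_1 = 16

16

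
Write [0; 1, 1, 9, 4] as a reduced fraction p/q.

Using pₖ = aₖpₖ₋₁ + pₖ₋₂ and qₖ = aₖqₖ₋₁ + qₖ₋₂:
  k=0: a=0, p=0, q=1
  k=1: a=1, p=1, q=1
  k=2: a=1, p=1, q=2
  k=3: a=9, p=10, q=19
  k=4: a=4, p=41, q=78

41/78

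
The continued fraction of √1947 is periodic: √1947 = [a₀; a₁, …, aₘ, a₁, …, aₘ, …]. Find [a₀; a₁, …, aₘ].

[44; 8, 88]

a₀ = ⌊√1947⌋ = 44.
With m₀=0, d₀=1 and mₖ₊₁ = dₖaₖ − mₖ, dₖ₊₁ = (n − mₖ₊₁²)/dₖ, aₖ₊₁ = ⌊(a₀+mₖ₊₁)/dₖ₊₁⌋:
  k=1: m=44, d=11, a=8
  k=2: m=44, d=1, a=88
d=1 and a=2a₀=88 at k=2, so the next step gives (m, d) = (44, 11) again — its k=1 value — and the period has length 2.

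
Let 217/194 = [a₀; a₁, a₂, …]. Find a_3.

217 = 1·194 + 23   →  a_0 = 1
194 = 8·23 + 10   →  a_1 = 8
23 = 2·10 + 3   →  a_2 = 2
10 = 3·3 + 1   →  a_3 = 3

3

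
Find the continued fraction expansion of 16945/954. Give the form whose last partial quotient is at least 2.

16945 = 17*954 + 727
954 = 1*727 + 227
727 = 3*227 + 46
227 = 4*46 + 43
46 = 1*43 + 3
43 = 14*3 + 1
3 = 3*1 + 0  (stop)
So 16945/954 = [17; 1, 3, 4, 1, 14, 3].

[17; 1, 3, 4, 1, 14, 3]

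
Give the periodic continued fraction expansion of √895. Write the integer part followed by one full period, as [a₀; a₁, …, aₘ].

[29; 1, 10, 1, 58]

a₀ = ⌊√895⌋ = 29.
With m₀=0, d₀=1 and mₖ₊₁ = dₖaₖ − mₖ, dₖ₊₁ = (n − mₖ₊₁²)/dₖ, aₖ₊₁ = ⌊(a₀+mₖ₊₁)/dₖ₊₁⌋:
  k=1: m=29, d=54, a=1
  k=2: m=25, d=5, a=10
  k=3: m=25, d=54, a=1
  k=4: m=29, d=1, a=58
d=1 and a=2a₀=58 at k=4, so the next step gives (m, d) = (29, 54) again — its k=1 value — and the period has length 4.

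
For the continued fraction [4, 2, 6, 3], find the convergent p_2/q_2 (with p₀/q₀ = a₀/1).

Using pₖ = aₖpₖ₋₁ + pₖ₋₂, qₖ = aₖqₖ₋₁ + qₖ₋₂ (with p₋₁=1, p₋₂=0, q₋₁=0, q₋₂=1):
  k=0: a=4, p=4, q=1
  k=1: a=2, p=9, q=2
  k=2: a=6, p=58, q=13

58/13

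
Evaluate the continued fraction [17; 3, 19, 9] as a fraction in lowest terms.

Fold from the inside: start with 9/1.
  19 + 1/9 = 172/9
  3 + 9/172 = 525/172
  17 + 172/525 = 9097/525

9097/525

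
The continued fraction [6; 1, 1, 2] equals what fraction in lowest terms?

Fold from the inside: start with 2/1.
  1 + 1/2 = 3/2
  1 + 2/3 = 5/3
  6 + 3/5 = 33/5

33/5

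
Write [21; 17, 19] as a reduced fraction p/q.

Fold from the inside: start with 19/1.
  17 + 1/19 = 324/19
  21 + 19/324 = 6823/324

6823/324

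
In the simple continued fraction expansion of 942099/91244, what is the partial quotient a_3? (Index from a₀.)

12

942099 = 10·91244 + 29659   →  a_0 = 10
91244 = 3·29659 + 2267   →  a_1 = 3
29659 = 13·2267 + 188   →  a_2 = 13
2267 = 12·188 + 11   →  a_3 = 12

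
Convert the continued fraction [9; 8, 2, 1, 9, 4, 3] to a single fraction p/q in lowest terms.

Fold from the inside: start with 3/1.
  4 + 1/3 = 13/3
  9 + 3/13 = 120/13
  1 + 13/120 = 133/120
  2 + 120/133 = 386/133
  8 + 133/386 = 3221/386
  9 + 386/3221 = 29375/3221

29375/3221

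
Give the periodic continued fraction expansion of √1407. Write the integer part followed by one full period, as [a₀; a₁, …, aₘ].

[37; 1, 1, 24, 1, 1, 74]

a₀ = ⌊√1407⌋ = 37.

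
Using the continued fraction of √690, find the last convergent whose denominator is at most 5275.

76886/2927

√690 = [26; 3, 1, 2, 1, 3, 52, …] (period length 6).
Convergents:
  p_0/q_0 = 26/1
  p_1/q_1 = 79/3
  p_2/q_2 = 105/4
  p_3/q_3 = 289/11
  p_4/q_4 = 394/15
  p_5/q_5 = 1471/56
  p_6/q_6 = 76886/2927
  p_7/q_7 = 232129/8837
q_6 = 2927 ≤ 5275 < 8837 = q_7, so the answer is 76886/2927.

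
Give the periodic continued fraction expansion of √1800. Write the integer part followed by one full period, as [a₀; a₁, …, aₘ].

a₀ = ⌊√1800⌋ = 42.

[42; 2, 2, 1, 8, 1, 2, 2, 84]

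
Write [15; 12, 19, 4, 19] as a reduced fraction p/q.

269397/17861

Using pₖ = aₖpₖ₋₁ + pₖ₋₂ and qₖ = aₖqₖ₋₁ + qₖ₋₂:
  k=0: a=15, p=15, q=1
  k=1: a=12, p=181, q=12
  k=2: a=19, p=3454, q=229
  k=3: a=4, p=13997, q=928
  k=4: a=19, p=269397, q=17861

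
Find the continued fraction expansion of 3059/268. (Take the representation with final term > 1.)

[11; 2, 2, 2, 2, 2, 1, 2]

3059 = 11×268 + 111
268 = 2×111 + 46
111 = 2×46 + 19
46 = 2×19 + 8
19 = 2×8 + 3
8 = 2×3 + 2
3 = 1×2 + 1
2 = 2×1 + 0  (stop)
So 3059/268 = [11; 2, 2, 2, 2, 2, 1, 2].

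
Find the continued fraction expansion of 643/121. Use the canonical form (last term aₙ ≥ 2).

643 = 5·121 + 38
121 = 3·38 + 7
38 = 5·7 + 3
7 = 2·3 + 1
3 = 3·1 + 0  (stop)
So 643/121 = [5; 3, 5, 2, 3].

[5; 3, 5, 2, 3]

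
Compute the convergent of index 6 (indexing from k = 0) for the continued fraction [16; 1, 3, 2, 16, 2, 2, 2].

12717/758

Using pₖ = aₖpₖ₋₁ + pₖ₋₂, qₖ = aₖqₖ₋₁ + qₖ₋₂ (with p₋₁=1, p₋₂=0, q₋₁=0, q₋₂=1):
  k=0: a=16, p=16, q=1
  k=1: a=1, p=17, q=1
  k=2: a=3, p=67, q=4
  k=3: a=2, p=151, q=9
  k=4: a=16, p=2483, q=148
  k=5: a=2, p=5117, q=305
  k=6: a=2, p=12717, q=758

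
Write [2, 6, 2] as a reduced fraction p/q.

Fold from the inside: start with 2/1.
  6 + 1/2 = 13/2
  2 + 2/13 = 28/13

28/13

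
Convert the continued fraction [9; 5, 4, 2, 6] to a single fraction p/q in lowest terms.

2785/303

Using pₖ = aₖpₖ₋₁ + pₖ₋₂ and qₖ = aₖqₖ₋₁ + qₖ₋₂:
  k=0: a=9, p=9, q=1
  k=1: a=5, p=46, q=5
  k=2: a=4, p=193, q=21
  k=3: a=2, p=432, q=47
  k=4: a=6, p=2785, q=303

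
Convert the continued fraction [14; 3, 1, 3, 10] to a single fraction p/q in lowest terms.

2197/154

Fold from the inside: start with 10/1.
  3 + 1/10 = 31/10
  1 + 10/31 = 41/31
  3 + 31/41 = 154/41
  14 + 41/154 = 2197/154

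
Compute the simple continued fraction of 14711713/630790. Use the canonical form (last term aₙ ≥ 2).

14711713 = 23*630790 + 203543
630790 = 3*203543 + 20161
203543 = 10*20161 + 1933
20161 = 10*1933 + 831
1933 = 2*831 + 271
831 = 3*271 + 18
271 = 15*18 + 1
18 = 18*1 + 0  (stop)
So 14711713/630790 = [23; 3, 10, 10, 2, 3, 15, 18].

[23; 3, 10, 10, 2, 3, 15, 18]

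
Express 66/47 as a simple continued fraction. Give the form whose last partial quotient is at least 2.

66 = 1*47 + 19
47 = 2*19 + 9
19 = 2*9 + 1
9 = 9*1 + 0  (stop)
So 66/47 = [1; 2, 2, 9].

[1; 2, 2, 9]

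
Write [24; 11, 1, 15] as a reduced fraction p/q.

Using pₖ = aₖpₖ₋₁ + pₖ₋₂ and qₖ = aₖqₖ₋₁ + qₖ₋₂:
  k=0: a=24, p=24, q=1
  k=1: a=11, p=265, q=11
  k=2: a=1, p=289, q=12
  k=3: a=15, p=4600, q=191

4600/191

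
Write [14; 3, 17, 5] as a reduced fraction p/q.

Fold from the inside: start with 5/1.
  17 + 1/5 = 86/5
  3 + 5/86 = 263/86
  14 + 86/263 = 3768/263

3768/263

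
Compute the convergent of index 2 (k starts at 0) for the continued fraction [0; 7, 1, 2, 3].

1/8

Using pₖ = aₖpₖ₋₁ + pₖ₋₂, qₖ = aₖqₖ₋₁ + qₖ₋₂ (with p₋₁=1, p₋₂=0, q₋₁=0, q₋₂=1):
  k=0: a=0, p=0, q=1
  k=1: a=7, p=1, q=7
  k=2: a=1, p=1, q=8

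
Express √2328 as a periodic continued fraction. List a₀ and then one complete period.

a₀ = ⌊√2328⌋ = 48.
With m₀=0, d₀=1 and mₖ₊₁ = dₖaₖ − mₖ, dₖ₊₁ = (n − mₖ₊₁²)/dₖ, aₖ₊₁ = ⌊(a₀+mₖ₊₁)/dₖ₊₁⌋:
  k=1: m=48, d=24, a=4
  k=2: m=48, d=1, a=96
d=1 and a=2a₀=96 at k=2, so the next step gives (m, d) = (48, 24) again — its k=1 value — and the period has length 2.

[48; 4, 96]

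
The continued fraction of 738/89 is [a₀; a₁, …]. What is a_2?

2

738 = 8·89 + 26   →  a_0 = 8
89 = 3·26 + 11   →  a_1 = 3
26 = 2·11 + 4   →  a_2 = 2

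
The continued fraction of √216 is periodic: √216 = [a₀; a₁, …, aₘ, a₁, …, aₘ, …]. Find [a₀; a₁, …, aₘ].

[14; 1, 2, 3, 2, 1, 28]

a₀ = ⌊√216⌋ = 14.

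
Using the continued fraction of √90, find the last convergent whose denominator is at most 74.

√90 = [9; 2, 18, …] (period length 2).
Convergents:
  p_0/q_0 = 9/1
  p_1/q_1 = 19/2
  p_2/q_2 = 351/37
  p_3/q_3 = 721/76
q_2 = 37 ≤ 74 < 76 = q_3, so the answer is 351/37.

351/37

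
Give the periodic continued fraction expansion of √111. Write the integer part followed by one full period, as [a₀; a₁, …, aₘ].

[10; 1, 1, 6, 1, 1, 20]

a₀ = ⌊√111⌋ = 10.
With m₀=0, d₀=1 and mₖ₊₁ = dₖaₖ − mₖ, dₖ₊₁ = (n − mₖ₊₁²)/dₖ, aₖ₊₁ = ⌊(a₀+mₖ₊₁)/dₖ₊₁⌋:
  k=1: m=10, d=11, a=1
  k=2: m=1, d=10, a=1
  k=3: m=9, d=3, a=6
  k=4: m=9, d=10, a=1
  k=5: m=1, d=11, a=1
  k=6: m=10, d=1, a=20
d=1 and a=2a₀=20 at k=6, so the next step gives (m, d) = (10, 11) again — its k=1 value — and the period has length 6.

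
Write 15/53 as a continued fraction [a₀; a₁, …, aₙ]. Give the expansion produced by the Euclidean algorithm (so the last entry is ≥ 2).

[0; 3, 1, 1, 7]

15 = 0·53 + 15
53 = 3·15 + 8
15 = 1·8 + 7
8 = 1·7 + 1
7 = 7·1 + 0  (stop)
So 15/53 = [0; 3, 1, 1, 7].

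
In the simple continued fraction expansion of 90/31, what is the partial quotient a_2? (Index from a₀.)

90 = 2·31 + 28   →  a_0 = 2
31 = 1·28 + 3   →  a_1 = 1
28 = 9·3 + 1   →  a_2 = 9

9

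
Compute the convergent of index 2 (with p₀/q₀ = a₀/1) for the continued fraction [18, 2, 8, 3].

314/17

Using pₖ = aₖpₖ₋₁ + pₖ₋₂, qₖ = aₖqₖ₋₁ + qₖ₋₂ (with p₋₁=1, p₋₂=0, q₋₁=0, q₋₂=1):
  k=0: a=18, p=18, q=1
  k=1: a=2, p=37, q=2
  k=2: a=8, p=314, q=17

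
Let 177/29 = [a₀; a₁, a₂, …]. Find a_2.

1

177 = 6·29 + 3   →  a_0 = 6
29 = 9·3 + 2   →  a_1 = 9
3 = 1·2 + 1   →  a_2 = 1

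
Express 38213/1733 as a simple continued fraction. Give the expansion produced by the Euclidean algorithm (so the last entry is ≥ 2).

38213 = 22·1733 + 87
1733 = 19·87 + 80
87 = 1·80 + 7
80 = 11·7 + 3
7 = 2·3 + 1
3 = 3·1 + 0  (stop)
So 38213/1733 = [22; 19, 1, 11, 2, 3].

[22; 19, 1, 11, 2, 3]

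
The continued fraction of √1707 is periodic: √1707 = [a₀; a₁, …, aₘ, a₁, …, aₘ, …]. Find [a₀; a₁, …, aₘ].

[41; 3, 6, 41, 6, 3, 82]

a₀ = ⌊√1707⌋ = 41.
With m₀=0, d₀=1 and mₖ₊₁ = dₖaₖ − mₖ, dₖ₊₁ = (n − mₖ₊₁²)/dₖ, aₖ₊₁ = ⌊(a₀+mₖ₊₁)/dₖ₊₁⌋:
  k=1: m=41, d=26, a=3
  k=2: m=37, d=13, a=6
  k=3: m=41, d=2, a=41
  k=4: m=41, d=13, a=6
  k=5: m=37, d=26, a=3
  k=6: m=41, d=1, a=82
d=1 and a=2a₀=82 at k=6, so the next step gives (m, d) = (41, 26) again — its k=1 value — and the period has length 6.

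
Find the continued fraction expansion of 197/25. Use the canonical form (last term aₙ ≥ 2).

197 = 7*25 + 22
25 = 1*22 + 3
22 = 7*3 + 1
3 = 3*1 + 0  (stop)
So 197/25 = [7; 1, 7, 3].

[7; 1, 7, 3]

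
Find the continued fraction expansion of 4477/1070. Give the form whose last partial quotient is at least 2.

4477 = 4·1070 + 197
1070 = 5·197 + 85
197 = 2·85 + 27
85 = 3·27 + 4
27 = 6·4 + 3
4 = 1·3 + 1
3 = 3·1 + 0  (stop)
So 4477/1070 = [4; 5, 2, 3, 6, 1, 3].

[4; 5, 2, 3, 6, 1, 3]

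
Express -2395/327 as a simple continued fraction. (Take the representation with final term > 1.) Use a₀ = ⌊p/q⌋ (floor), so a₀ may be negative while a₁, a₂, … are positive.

-2395 = -8·327 + 221
327 = 1·221 + 106
221 = 2·106 + 9
106 = 11·9 + 7
9 = 1·7 + 2
7 = 3·2 + 1
2 = 2·1 + 0  (stop)
So -2395/327 = [-8; 1, 2, 11, 1, 3, 2].

[-8; 1, 2, 11, 1, 3, 2]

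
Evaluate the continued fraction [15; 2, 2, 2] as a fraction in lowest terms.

185/12

Using pₖ = aₖpₖ₋₁ + pₖ₋₂ and qₖ = aₖqₖ₋₁ + qₖ₋₂:
  k=0: a=15, p=15, q=1
  k=1: a=2, p=31, q=2
  k=2: a=2, p=77, q=5
  k=3: a=2, p=185, q=12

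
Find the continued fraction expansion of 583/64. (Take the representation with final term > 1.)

583 = 9×64 + 7
64 = 9×7 + 1
7 = 7×1 + 0  (stop)
So 583/64 = [9; 9, 7].

[9; 9, 7]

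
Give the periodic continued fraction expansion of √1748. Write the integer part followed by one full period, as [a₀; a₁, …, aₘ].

[41; 1, 4, 4, 4, 1, 82]

a₀ = ⌊√1748⌋ = 41.
With m₀=0, d₀=1 and mₖ₊₁ = dₖaₖ − mₖ, dₖ₊₁ = (n − mₖ₊₁²)/dₖ, aₖ₊₁ = ⌊(a₀+mₖ₊₁)/dₖ₊₁⌋:
  k=1: m=41, d=67, a=1
  k=2: m=26, d=16, a=4
  k=3: m=38, d=19, a=4
  k=4: m=38, d=16, a=4
  k=5: m=26, d=67, a=1
  k=6: m=41, d=1, a=82
d=1 and a=2a₀=82 at k=6, so the next step gives (m, d) = (41, 67) again — its k=1 value — and the period has length 6.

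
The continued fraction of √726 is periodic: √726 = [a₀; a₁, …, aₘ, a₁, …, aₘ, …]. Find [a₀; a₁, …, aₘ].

[26; 1, 16, 1, 52]

a₀ = ⌊√726⌋ = 26.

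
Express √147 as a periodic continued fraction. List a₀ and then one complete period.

[12; 8, 24]

a₀ = ⌊√147⌋ = 12.
With m₀=0, d₀=1 and mₖ₊₁ = dₖaₖ − mₖ, dₖ₊₁ = (n − mₖ₊₁²)/dₖ, aₖ₊₁ = ⌊(a₀+mₖ₊₁)/dₖ₊₁⌋:
  k=1: m=12, d=3, a=8
  k=2: m=12, d=1, a=24
d=1 and a=2a₀=24 at k=2, so the next step gives (m, d) = (12, 3) again — its k=1 value — and the period has length 2.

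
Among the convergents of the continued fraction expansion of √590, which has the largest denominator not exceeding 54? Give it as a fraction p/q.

√590 = [24; 3, 2, 4, 2, 3, 48, …] (period length 6).
Convergents:
  p_0/q_0 = 24/1
  p_1/q_1 = 73/3
  p_2/q_2 = 170/7
  p_3/q_3 = 753/31
  p_4/q_4 = 1676/69
q_3 = 31 ≤ 54 < 69 = q_4, so the answer is 753/31.

753/31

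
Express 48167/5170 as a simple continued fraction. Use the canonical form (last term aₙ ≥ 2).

[9; 3, 6, 3, 8, 3, 3]

48167 = 9×5170 + 1637
5170 = 3×1637 + 259
1637 = 6×259 + 83
259 = 3×83 + 10
83 = 8×10 + 3
10 = 3×3 + 1
3 = 3×1 + 0  (stop)
So 48167/5170 = [9; 3, 6, 3, 8, 3, 3].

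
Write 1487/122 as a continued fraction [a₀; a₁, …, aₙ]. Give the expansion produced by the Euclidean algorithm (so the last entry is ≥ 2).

1487 = 12*122 + 23
122 = 5*23 + 7
23 = 3*7 + 2
7 = 3*2 + 1
2 = 2*1 + 0  (stop)
So 1487/122 = [12; 5, 3, 3, 2].

[12; 5, 3, 3, 2]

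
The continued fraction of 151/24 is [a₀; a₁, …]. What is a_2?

151 = 6·24 + 7   →  a_0 = 6
24 = 3·7 + 3   →  a_1 = 3
7 = 2·3 + 1   →  a_2 = 2

2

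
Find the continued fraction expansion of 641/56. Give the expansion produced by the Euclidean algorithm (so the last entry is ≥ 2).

641 = 11×56 + 25
56 = 2×25 + 6
25 = 4×6 + 1
6 = 6×1 + 0  (stop)
So 641/56 = [11; 2, 4, 6].

[11; 2, 4, 6]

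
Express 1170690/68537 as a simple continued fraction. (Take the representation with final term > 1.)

1170690 = 17×68537 + 5561
68537 = 12×5561 + 1805
5561 = 3×1805 + 146
1805 = 12×146 + 53
146 = 2×53 + 40
53 = 1×40 + 13
40 = 3×13 + 1
13 = 13×1 + 0  (stop)
So 1170690/68537 = [17; 12, 3, 12, 2, 1, 3, 13].

[17; 12, 3, 12, 2, 1, 3, 13]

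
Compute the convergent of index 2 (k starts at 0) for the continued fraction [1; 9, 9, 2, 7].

91/82

Using pₖ = aₖpₖ₋₁ + pₖ₋₂, qₖ = aₖqₖ₋₁ + qₖ₋₂ (with p₋₁=1, p₋₂=0, q₋₁=0, q₋₂=1):
  k=0: a=1, p=1, q=1
  k=1: a=9, p=10, q=9
  k=2: a=9, p=91, q=82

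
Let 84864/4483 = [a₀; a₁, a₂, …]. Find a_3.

3

84864 = 18·4483 + 4170   →  a_0 = 18
4483 = 1·4170 + 313   →  a_1 = 1
4170 = 13·313 + 101   →  a_2 = 13
313 = 3·101 + 10   →  a_3 = 3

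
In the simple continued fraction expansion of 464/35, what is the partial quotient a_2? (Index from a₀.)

464 = 13·35 + 9   →  a_0 = 13
35 = 3·9 + 8   →  a_1 = 3
9 = 1·8 + 1   →  a_2 = 1

1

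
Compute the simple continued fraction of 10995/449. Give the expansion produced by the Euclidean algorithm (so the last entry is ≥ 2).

10995 = 24*449 + 219
449 = 2*219 + 11
219 = 19*11 + 10
11 = 1*10 + 1
10 = 10*1 + 0  (stop)
So 10995/449 = [24; 2, 19, 1, 10].

[24; 2, 19, 1, 10]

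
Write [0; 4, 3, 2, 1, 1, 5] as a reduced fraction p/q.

Fold from the inside: start with 5/1.
  1 + 1/5 = 6/5
  1 + 5/6 = 11/6
  2 + 6/11 = 28/11
  3 + 11/28 = 95/28
  4 + 28/95 = 408/95
  0 + 95/408 = 95/408

95/408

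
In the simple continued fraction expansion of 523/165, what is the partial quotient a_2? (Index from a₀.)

523 = 3·165 + 28   →  a_0 = 3
165 = 5·28 + 25   →  a_1 = 5
28 = 1·25 + 3   →  a_2 = 1

1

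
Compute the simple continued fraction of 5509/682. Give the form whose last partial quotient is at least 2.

5509 = 8·682 + 53
682 = 12·53 + 46
53 = 1·46 + 7
46 = 6·7 + 4
7 = 1·4 + 3
4 = 1·3 + 1
3 = 3·1 + 0  (stop)
So 5509/682 = [8; 12, 1, 6, 1, 1, 3].

[8; 12, 1, 6, 1, 1, 3]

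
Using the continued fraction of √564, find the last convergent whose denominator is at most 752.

13513/569

√564 = [23; 1, 2, 1, 46, …] (period length 4).
Convergents:
  p_0/q_0 = 23/1
  p_1/q_1 = 24/1
  p_2/q_2 = 71/3
  p_3/q_3 = 95/4
  p_4/q_4 = 4441/187
  p_5/q_5 = 4536/191
  p_6/q_6 = 13513/569
  p_7/q_7 = 18049/760
q_6 = 569 ≤ 752 < 760 = q_7, so the answer is 13513/569.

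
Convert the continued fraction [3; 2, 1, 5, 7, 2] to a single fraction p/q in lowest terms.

875/261

Using pₖ = aₖpₖ₋₁ + pₖ₋₂ and qₖ = aₖqₖ₋₁ + qₖ₋₂:
  k=0: a=3, p=3, q=1
  k=1: a=2, p=7, q=2
  k=2: a=1, p=10, q=3
  k=3: a=5, p=57, q=17
  k=4: a=7, p=409, q=122
  k=5: a=2, p=875, q=261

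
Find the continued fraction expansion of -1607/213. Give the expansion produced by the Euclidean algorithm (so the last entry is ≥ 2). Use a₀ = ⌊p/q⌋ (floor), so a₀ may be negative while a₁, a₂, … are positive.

-1607 = -8*213 + 97
213 = 2*97 + 19
97 = 5*19 + 2
19 = 9*2 + 1
2 = 2*1 + 0  (stop)
So -1607/213 = [-8; 2, 5, 9, 2].

[-8; 2, 5, 9, 2]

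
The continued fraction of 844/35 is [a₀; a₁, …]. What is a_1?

844 = 24·35 + 4   →  a_0 = 24
35 = 8·4 + 3   →  a_1 = 8

8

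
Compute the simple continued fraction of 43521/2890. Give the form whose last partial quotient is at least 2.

[15; 16, 1, 9, 17]

43521 = 15·2890 + 171
2890 = 16·171 + 154
171 = 1·154 + 17
154 = 9·17 + 1
17 = 17·1 + 0  (stop)
So 43521/2890 = [15; 16, 1, 9, 17].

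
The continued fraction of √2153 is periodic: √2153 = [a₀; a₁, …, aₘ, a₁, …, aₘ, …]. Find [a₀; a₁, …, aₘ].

a₀ = ⌊√2153⌋ = 46.
With m₀=0, d₀=1 and mₖ₊₁ = dₖaₖ − mₖ, dₖ₊₁ = (n − mₖ₊₁²)/dₖ, aₖ₊₁ = ⌊(a₀+mₖ₊₁)/dₖ₊₁⌋:
  k=1: m=46, d=37, a=2
  k=2: m=28, d=37, a=2
  k=3: m=46, d=1, a=92
d=1 and a=2a₀=92 at k=3, so the next step gives (m, d) = (46, 37) again — its k=1 value — and the period has length 3.

[46; 2, 2, 92]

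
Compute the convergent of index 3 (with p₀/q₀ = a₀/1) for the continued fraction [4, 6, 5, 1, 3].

Using pₖ = aₖpₖ₋₁ + pₖ₋₂, qₖ = aₖqₖ₋₁ + qₖ₋₂ (with p₋₁=1, p₋₂=0, q₋₁=0, q₋₂=1):
  k=0: a=4, p=4, q=1
  k=1: a=6, p=25, q=6
  k=2: a=5, p=129, q=31
  k=3: a=1, p=154, q=37

154/37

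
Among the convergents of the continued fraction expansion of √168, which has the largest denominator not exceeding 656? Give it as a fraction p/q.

8412/649

√168 = [12; 1, 24, …] (period length 2).
Convergents:
  p_0/q_0 = 12/1
  p_1/q_1 = 13/1
  p_2/q_2 = 324/25
  p_3/q_3 = 337/26
  p_4/q_4 = 8412/649
  p_5/q_5 = 8749/675
q_4 = 649 ≤ 656 < 675 = q_5, so the answer is 8412/649.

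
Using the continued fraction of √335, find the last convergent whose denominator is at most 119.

604/33

√335 = [18; 3, 3, 3, 36, …] (period length 4).
Convergents:
  p_0/q_0 = 18/1
  p_1/q_1 = 55/3
  p_2/q_2 = 183/10
  p_3/q_3 = 604/33
  p_4/q_4 = 21927/1198
q_3 = 33 ≤ 119 < 1198 = q_4, so the answer is 604/33.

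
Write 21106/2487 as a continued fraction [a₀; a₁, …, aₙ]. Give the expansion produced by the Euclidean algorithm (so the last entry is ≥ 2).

[8; 2, 18, 16, 1, 3]

21106 = 8×2487 + 1210
2487 = 2×1210 + 67
1210 = 18×67 + 4
67 = 16×4 + 3
4 = 1×3 + 1
3 = 3×1 + 0  (stop)
So 21106/2487 = [8; 2, 18, 16, 1, 3].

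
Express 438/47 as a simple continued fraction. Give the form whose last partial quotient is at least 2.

[9; 3, 7, 2]

438 = 9·47 + 15
47 = 3·15 + 2
15 = 7·2 + 1
2 = 2·1 + 0  (stop)
So 438/47 = [9; 3, 7, 2].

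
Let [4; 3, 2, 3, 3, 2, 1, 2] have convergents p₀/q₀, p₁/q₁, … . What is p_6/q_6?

1120/261

Using pₖ = aₖpₖ₋₁ + pₖ₋₂, qₖ = aₖqₖ₋₁ + qₖ₋₂ (with p₋₁=1, p₋₂=0, q₋₁=0, q₋₂=1):
  k=0: a=4, p=4, q=1
  k=1: a=3, p=13, q=3
  k=2: a=2, p=30, q=7
  k=3: a=3, p=103, q=24
  k=4: a=3, p=339, q=79
  k=5: a=2, p=781, q=182
  k=6: a=1, p=1120, q=261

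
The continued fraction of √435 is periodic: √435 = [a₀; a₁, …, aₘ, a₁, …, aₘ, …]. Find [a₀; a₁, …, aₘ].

[20; 1, 5, 1, 40]

a₀ = ⌊√435⌋ = 20.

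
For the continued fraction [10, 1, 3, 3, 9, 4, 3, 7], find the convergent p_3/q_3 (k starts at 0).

Using pₖ = aₖpₖ₋₁ + pₖ₋₂, qₖ = aₖqₖ₋₁ + qₖ₋₂ (with p₋₁=1, p₋₂=0, q₋₁=0, q₋₂=1):
  k=0: a=10, p=10, q=1
  k=1: a=1, p=11, q=1
  k=2: a=3, p=43, q=4
  k=3: a=3, p=140, q=13

140/13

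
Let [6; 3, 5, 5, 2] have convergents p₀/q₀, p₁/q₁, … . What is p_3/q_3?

524/83

Using pₖ = aₖpₖ₋₁ + pₖ₋₂, qₖ = aₖqₖ₋₁ + qₖ₋₂ (with p₋₁=1, p₋₂=0, q₋₁=0, q₋₂=1):
  k=0: a=6, p=6, q=1
  k=1: a=3, p=19, q=3
  k=2: a=5, p=101, q=16
  k=3: a=5, p=524, q=83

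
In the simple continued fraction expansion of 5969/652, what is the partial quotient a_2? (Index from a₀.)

5969 = 9·652 + 101   →  a_0 = 9
652 = 6·101 + 46   →  a_1 = 6
101 = 2·46 + 9   →  a_2 = 2

2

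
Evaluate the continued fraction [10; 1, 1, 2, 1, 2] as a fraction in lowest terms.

201/19

Fold from the inside: start with 2/1.
  1 + 1/2 = 3/2
  2 + 2/3 = 8/3
  1 + 3/8 = 11/8
  1 + 8/11 = 19/11
  10 + 11/19 = 201/19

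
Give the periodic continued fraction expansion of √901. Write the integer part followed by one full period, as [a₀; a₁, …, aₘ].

a₀ = ⌊√901⌋ = 30.
With m₀=0, d₀=1 and mₖ₊₁ = dₖaₖ − mₖ, dₖ₊₁ = (n − mₖ₊₁²)/dₖ, aₖ₊₁ = ⌊(a₀+mₖ₊₁)/dₖ₊₁⌋:
  k=1: m=30, d=1, a=60
d=1 and a=2a₀=60 at k=1, so the next step gives (m, d) = (30, 1) again — its k=1 value — and the period has length 1.

[30; 60]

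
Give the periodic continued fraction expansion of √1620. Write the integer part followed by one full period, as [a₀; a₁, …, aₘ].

[40; 4, 80]

a₀ = ⌊√1620⌋ = 40.
With m₀=0, d₀=1 and mₖ₊₁ = dₖaₖ − mₖ, dₖ₊₁ = (n − mₖ₊₁²)/dₖ, aₖ₊₁ = ⌊(a₀+mₖ₊₁)/dₖ₊₁⌋:
  k=1: m=40, d=20, a=4
  k=2: m=40, d=1, a=80
d=1 and a=2a₀=80 at k=2, so the next step gives (m, d) = (40, 20) again — its k=1 value — and the period has length 2.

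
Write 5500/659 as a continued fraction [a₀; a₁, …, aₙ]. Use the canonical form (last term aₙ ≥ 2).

[8; 2, 1, 8, 8, 3]

5500 = 8*659 + 228
659 = 2*228 + 203
228 = 1*203 + 25
203 = 8*25 + 3
25 = 8*3 + 1
3 = 3*1 + 0  (stop)
So 5500/659 = [8; 2, 1, 8, 8, 3].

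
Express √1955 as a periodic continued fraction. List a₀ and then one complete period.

a₀ = ⌊√1955⌋ = 44.

[44; 4, 1, 1, 1, 4, 88]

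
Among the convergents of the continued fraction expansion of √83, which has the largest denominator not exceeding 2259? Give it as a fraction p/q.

√83 = [9; 9, 18, …] (period length 2).
Convergents:
  p_0/q_0 = 9/1
  p_1/q_1 = 82/9
  p_2/q_2 = 1485/163
  p_3/q_3 = 13447/1476
  p_4/q_4 = 243531/26731
q_3 = 1476 ≤ 2259 < 26731 = q_4, so the answer is 13447/1476.

13447/1476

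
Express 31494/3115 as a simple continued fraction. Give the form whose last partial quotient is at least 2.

31494 = 10×3115 + 344
3115 = 9×344 + 19
344 = 18×19 + 2
19 = 9×2 + 1
2 = 2×1 + 0  (stop)
So 31494/3115 = [10; 9, 18, 9, 2].

[10; 9, 18, 9, 2]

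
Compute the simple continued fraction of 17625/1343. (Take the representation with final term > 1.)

17625 = 13×1343 + 166
1343 = 8×166 + 15
166 = 11×15 + 1
15 = 15×1 + 0  (stop)
So 17625/1343 = [13; 8, 11, 15].

[13; 8, 11, 15]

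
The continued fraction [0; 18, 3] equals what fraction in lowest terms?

Using pₖ = aₖpₖ₋₁ + pₖ₋₂ and qₖ = aₖqₖ₋₁ + qₖ₋₂:
  k=0: a=0, p=0, q=1
  k=1: a=18, p=1, q=18
  k=2: a=3, p=3, q=55

3/55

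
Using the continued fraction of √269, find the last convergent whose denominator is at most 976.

√269 = [16; 2, 2, 32, …] (period length 3).
Convergents:
  p_0/q_0 = 16/1
  p_1/q_1 = 33/2
  p_2/q_2 = 82/5
  p_3/q_3 = 2657/162
  p_4/q_4 = 5396/329
  p_5/q_5 = 13449/820
  p_6/q_6 = 435764/26569
q_5 = 820 ≤ 976 < 26569 = q_6, so the answer is 13449/820.

13449/820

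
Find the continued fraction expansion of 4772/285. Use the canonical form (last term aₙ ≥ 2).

4772 = 16*285 + 212
285 = 1*212 + 73
212 = 2*73 + 66
73 = 1*66 + 7
66 = 9*7 + 3
7 = 2*3 + 1
3 = 3*1 + 0  (stop)
So 4772/285 = [16; 1, 2, 1, 9, 2, 3].

[16; 1, 2, 1, 9, 2, 3]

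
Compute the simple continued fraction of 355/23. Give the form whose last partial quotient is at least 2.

[15; 2, 3, 3]

355 = 15×23 + 10
23 = 2×10 + 3
10 = 3×3 + 1
3 = 3×1 + 0  (stop)
So 355/23 = [15; 2, 3, 3].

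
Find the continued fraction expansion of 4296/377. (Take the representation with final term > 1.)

4296 = 11×377 + 149
377 = 2×149 + 79
149 = 1×79 + 70
79 = 1×70 + 9
70 = 7×9 + 7
9 = 1×7 + 2
7 = 3×2 + 1
2 = 2×1 + 0  (stop)
So 4296/377 = [11; 2, 1, 1, 7, 1, 3, 2].

[11; 2, 1, 1, 7, 1, 3, 2]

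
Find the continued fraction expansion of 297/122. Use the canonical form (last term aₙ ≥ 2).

297 = 2×122 + 53
122 = 2×53 + 16
53 = 3×16 + 5
16 = 3×5 + 1
5 = 5×1 + 0  (stop)
So 297/122 = [2; 2, 3, 3, 5].

[2; 2, 3, 3, 5]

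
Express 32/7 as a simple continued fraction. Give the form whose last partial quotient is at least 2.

32 = 4×7 + 4
7 = 1×4 + 3
4 = 1×3 + 1
3 = 3×1 + 0  (stop)
So 32/7 = [4; 1, 1, 3].

[4; 1, 1, 3]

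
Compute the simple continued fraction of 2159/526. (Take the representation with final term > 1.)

[4; 9, 1, 1, 3, 2, 3]

2159 = 4·526 + 55
526 = 9·55 + 31
55 = 1·31 + 24
31 = 1·24 + 7
24 = 3·7 + 3
7 = 2·3 + 1
3 = 3·1 + 0  (stop)
So 2159/526 = [4; 9, 1, 1, 3, 2, 3].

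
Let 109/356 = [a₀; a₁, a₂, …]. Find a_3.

109 = 0·356 + 109   →  a_0 = 0
356 = 3·109 + 29   →  a_1 = 3
109 = 3·29 + 22   →  a_2 = 3
29 = 1·22 + 7   →  a_3 = 1

1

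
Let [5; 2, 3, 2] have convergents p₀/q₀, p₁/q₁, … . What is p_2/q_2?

38/7

Using pₖ = aₖpₖ₋₁ + pₖ₋₂, qₖ = aₖqₖ₋₁ + qₖ₋₂ (with p₋₁=1, p₋₂=0, q₋₁=0, q₋₂=1):
  k=0: a=5, p=5, q=1
  k=1: a=2, p=11, q=2
  k=2: a=3, p=38, q=7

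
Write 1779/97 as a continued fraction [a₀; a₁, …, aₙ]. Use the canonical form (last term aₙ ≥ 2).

[18; 2, 1, 15, 2]

1779 = 18*97 + 33
97 = 2*33 + 31
33 = 1*31 + 2
31 = 15*2 + 1
2 = 2*1 + 0  (stop)
So 1779/97 = [18; 2, 1, 15, 2].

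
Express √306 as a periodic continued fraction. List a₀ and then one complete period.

[17; 2, 34]

a₀ = ⌊√306⌋ = 17.
With m₀=0, d₀=1 and mₖ₊₁ = dₖaₖ − mₖ, dₖ₊₁ = (n − mₖ₊₁²)/dₖ, aₖ₊₁ = ⌊(a₀+mₖ₊₁)/dₖ₊₁⌋:
  k=1: m=17, d=17, a=2
  k=2: m=17, d=1, a=34
d=1 and a=2a₀=34 at k=2, so the next step gives (m, d) = (17, 17) again — its k=1 value — and the period has length 2.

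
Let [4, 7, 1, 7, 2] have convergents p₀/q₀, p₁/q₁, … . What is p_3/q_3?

260/63

Using pₖ = aₖpₖ₋₁ + pₖ₋₂, qₖ = aₖqₖ₋₁ + qₖ₋₂ (with p₋₁=1, p₋₂=0, q₋₁=0, q₋₂=1):
  k=0: a=4, p=4, q=1
  k=1: a=7, p=29, q=7
  k=2: a=1, p=33, q=8
  k=3: a=7, p=260, q=63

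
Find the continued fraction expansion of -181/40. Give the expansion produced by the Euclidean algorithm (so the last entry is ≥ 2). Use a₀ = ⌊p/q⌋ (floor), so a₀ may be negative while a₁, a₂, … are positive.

-181 = -5·40 + 19
40 = 2·19 + 2
19 = 9·2 + 1
2 = 2·1 + 0  (stop)
So -181/40 = [-5; 2, 9, 2].

[-5; 2, 9, 2]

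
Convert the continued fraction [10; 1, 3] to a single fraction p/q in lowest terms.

43/4

Fold from the inside: start with 3/1.
  1 + 1/3 = 4/3
  10 + 3/4 = 43/4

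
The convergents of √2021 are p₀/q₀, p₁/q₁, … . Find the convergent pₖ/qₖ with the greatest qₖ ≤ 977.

√2021 = [44; 1, 21, 2, 21, 1, 88, …] (period length 6).
Convergents:
  p_0/q_0 = 44/1
  p_1/q_1 = 45/1
  p_2/q_2 = 989/22
  p_3/q_3 = 2023/45
  p_4/q_4 = 43472/967
  p_5/q_5 = 45495/1012
q_4 = 967 ≤ 977 < 1012 = q_5, so the answer is 43472/967.

43472/967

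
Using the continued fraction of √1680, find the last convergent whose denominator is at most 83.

3361/82

√1680 = [40; 1, 80, …] (period length 2).
Convergents:
  p_0/q_0 = 40/1
  p_1/q_1 = 41/1
  p_2/q_2 = 3320/81
  p_3/q_3 = 3361/82
  p_4/q_4 = 272200/6641
q_3 = 82 ≤ 83 < 6641 = q_4, so the answer is 3361/82.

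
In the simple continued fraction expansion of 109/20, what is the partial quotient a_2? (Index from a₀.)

4

109 = 5·20 + 9   →  a_0 = 5
20 = 2·9 + 2   →  a_1 = 2
9 = 4·2 + 1   →  a_2 = 4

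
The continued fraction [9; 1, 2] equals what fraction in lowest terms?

Fold from the inside: start with 2/1.
  1 + 1/2 = 3/2
  9 + 2/3 = 29/3

29/3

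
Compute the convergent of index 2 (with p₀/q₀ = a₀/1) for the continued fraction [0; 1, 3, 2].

3/4

Using pₖ = aₖpₖ₋₁ + pₖ₋₂, qₖ = aₖqₖ₋₁ + qₖ₋₂ (with p₋₁=1, p₋₂=0, q₋₁=0, q₋₂=1):
  k=0: a=0, p=0, q=1
  k=1: a=1, p=1, q=1
  k=2: a=3, p=3, q=4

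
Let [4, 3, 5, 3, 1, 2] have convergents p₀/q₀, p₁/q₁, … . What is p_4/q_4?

289/67

Using pₖ = aₖpₖ₋₁ + pₖ₋₂, qₖ = aₖqₖ₋₁ + qₖ₋₂ (with p₋₁=1, p₋₂=0, q₋₁=0, q₋₂=1):
  k=0: a=4, p=4, q=1
  k=1: a=3, p=13, q=3
  k=2: a=5, p=69, q=16
  k=3: a=3, p=220, q=51
  k=4: a=1, p=289, q=67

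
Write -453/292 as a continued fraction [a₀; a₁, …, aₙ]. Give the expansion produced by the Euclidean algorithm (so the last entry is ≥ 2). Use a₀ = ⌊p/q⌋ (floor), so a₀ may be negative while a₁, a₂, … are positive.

[-2; 2, 4, 2, 1, 2, 1, 2]

-453 = -2×292 + 131
292 = 2×131 + 30
131 = 4×30 + 11
30 = 2×11 + 8
11 = 1×8 + 3
8 = 2×3 + 2
3 = 1×2 + 1
2 = 2×1 + 0  (stop)
So -453/292 = [-2; 2, 4, 2, 1, 2, 1, 2].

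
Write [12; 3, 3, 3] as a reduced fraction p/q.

Fold from the inside: start with 3/1.
  3 + 1/3 = 10/3
  3 + 3/10 = 33/10
  12 + 10/33 = 406/33

406/33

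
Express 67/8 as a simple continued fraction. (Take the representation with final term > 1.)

67 = 8×8 + 3
8 = 2×3 + 2
3 = 1×2 + 1
2 = 2×1 + 0  (stop)
So 67/8 = [8; 2, 1, 2].

[8; 2, 1, 2]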